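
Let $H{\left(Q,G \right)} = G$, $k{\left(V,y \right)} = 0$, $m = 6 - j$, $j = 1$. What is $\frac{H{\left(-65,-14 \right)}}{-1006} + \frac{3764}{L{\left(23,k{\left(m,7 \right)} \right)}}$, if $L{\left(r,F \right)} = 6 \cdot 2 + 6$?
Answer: $\frac{946709}{4527} \approx 209.13$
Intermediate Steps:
$m = 5$ ($m = 6 - 1 = 5$)
$L{\left(r,F \right)} = 18$ ($L{\left(r,F \right)} = 12 + 6 = 18$)
$\frac{H{\left(-65,-14 \right)}}{-1006} + \frac{3764}{L{\left(23,k{\left(m,7 \right)} \right)}} = - \frac{14}{-1006} + \frac{3764}{18} = \left(-14\right) \left(- \frac{1}{1006}\right) + 3764 \cdot \frac{1}{18} = \frac{7}{503} + \frac{1882}{9} = \frac{946709}{4527}$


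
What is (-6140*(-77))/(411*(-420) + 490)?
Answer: -6754/2459 ≈ -2.7466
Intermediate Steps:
(-6140*(-77))/(411*(-420) + 490) = 472780/(-172620 + 490) = 472780/(-172130) = 472780*(-1/172130) = -6754/2459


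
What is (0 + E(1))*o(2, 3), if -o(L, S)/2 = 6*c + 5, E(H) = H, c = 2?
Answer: -34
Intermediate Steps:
o(L, S) = -34 (o(L, S) = -2*(6*2 + 5) = -2*(12 + 5) = -2*17 = -34)
(0 + E(1))*o(2, 3) = (0 + 1)*(-34) = 1*(-34) = -34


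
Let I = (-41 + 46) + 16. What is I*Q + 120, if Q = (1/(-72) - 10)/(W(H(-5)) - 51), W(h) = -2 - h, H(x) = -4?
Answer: 2983/24 ≈ 124.29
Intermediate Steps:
I = 21 (I = 5 + 16 = 21)
Q = 103/504 (Q = (1/(-72) - 10)/((-2 - 1*(-4)) - 51) = (-1/72 - 10)/((-2 + 4) - 51) = -721/(72*(2 - 51)) = -721/72/(-49) = -721/72*(-1/49) = 103/504 ≈ 0.20437)
I*Q + 120 = 21*(103/504) + 120 = 103/24 + 120 = 2983/24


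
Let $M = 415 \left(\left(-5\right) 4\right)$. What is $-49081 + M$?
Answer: $-57381$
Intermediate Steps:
$M = -8300$ ($M = 415 \left(-20\right) = -8300$)
$-49081 + M = -49081 - 8300 = -57381$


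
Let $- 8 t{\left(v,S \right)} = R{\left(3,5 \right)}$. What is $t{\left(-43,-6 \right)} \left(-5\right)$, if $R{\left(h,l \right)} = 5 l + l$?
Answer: $\frac{75}{4} \approx 18.75$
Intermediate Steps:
$R{\left(h,l \right)} = 6 l$
$t{\left(v,S \right)} = - \frac{15}{4}$ ($t{\left(v,S \right)} = - \frac{6 \cdot 5}{8} = \left(- \frac{1}{8}\right) 30 = - \frac{15}{4}$)
$t{\left(-43,-6 \right)} \left(-5\right) = \left(- \frac{15}{4}\right) \left(-5\right) = \frac{75}{4}$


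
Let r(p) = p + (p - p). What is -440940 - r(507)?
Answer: -441447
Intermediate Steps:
r(p) = p (r(p) = p + 0 = p)
-440940 - r(507) = -440940 - 1*507 = -440940 - 507 = -441447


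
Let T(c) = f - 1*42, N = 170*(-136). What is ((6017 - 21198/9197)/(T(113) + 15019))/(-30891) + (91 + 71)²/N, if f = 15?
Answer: -410964039403303/362040080846640 ≈ -1.1351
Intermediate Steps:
N = -23120
T(c) = -27 (T(c) = 15 - 1*42 = 15 - 42 = -27)
((6017 - 21198/9197)/(T(113) + 15019))/(-30891) + (91 + 71)²/N = ((6017 - 21198/9197)/(-27 + 15019))/(-30891) + (91 + 71)²/(-23120) = ((6017 - 21198*1/9197)/14992)*(-1/30891) + 162²*(-1/23120) = ((6017 - 21198/9197)*(1/14992))*(-1/30891) + 26244*(-1/23120) = ((55317151/9197)*(1/14992))*(-1/30891) - 6561/5780 = (55317151/137881424)*(-1/30891) - 6561/5780 = -55317151/4259295068784 - 6561/5780 = -410964039403303/362040080846640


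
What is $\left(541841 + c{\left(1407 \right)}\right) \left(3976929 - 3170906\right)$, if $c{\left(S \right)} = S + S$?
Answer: $439004457065$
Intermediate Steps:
$c{\left(S \right)} = 2 S$
$\left(541841 + c{\left(1407 \right)}\right) \left(3976929 - 3170906\right) = \left(541841 + 2 \cdot 1407\right) \left(3976929 - 3170906\right) = \left(541841 + 2814\right) 806023 = 544655 \cdot 806023 = 439004457065$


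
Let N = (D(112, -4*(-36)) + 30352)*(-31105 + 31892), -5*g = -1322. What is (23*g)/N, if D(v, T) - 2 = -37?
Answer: 30406/119297395 ≈ 0.00025488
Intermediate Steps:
g = 1322/5 (g = -1/5*(-1322) = 1322/5 ≈ 264.40)
D(v, T) = -35 (D(v, T) = 2 - 37 = -35)
N = 23859479 (N = (-35 + 30352)*(-31105 + 31892) = 30317*787 = 23859479)
(23*g)/N = (23*(1322/5))/23859479 = (30406/5)*(1/23859479) = 30406/119297395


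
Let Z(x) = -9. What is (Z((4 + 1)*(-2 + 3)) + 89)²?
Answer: 6400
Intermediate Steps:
(Z((4 + 1)*(-2 + 3)) + 89)² = (-9 + 89)² = 80² = 6400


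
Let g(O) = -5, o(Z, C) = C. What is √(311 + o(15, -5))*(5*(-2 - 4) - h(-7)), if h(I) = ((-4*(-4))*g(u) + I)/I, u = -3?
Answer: -891*√34/7 ≈ -742.20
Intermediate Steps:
h(I) = (-80 + I)/I (h(I) = (-4*(-4)*(-5) + I)/I = (16*(-5) + I)/I = (-80 + I)/I)
√(311 + o(15, -5))*(5*(-2 - 4) - h(-7)) = √(311 - 5)*(5*(-2 - 4) - (-80 - 7)/(-7)) = √306*(5*(-6) - (-1)*(-87)/7) = (3*√34)*(-30 - 1*87/7) = (3*√34)*(-30 - 87/7) = (3*√34)*(-297/7) = -891*√34/7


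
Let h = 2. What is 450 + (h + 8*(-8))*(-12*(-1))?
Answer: -294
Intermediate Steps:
450 + (h + 8*(-8))*(-12*(-1)) = 450 + (2 + 8*(-8))*(-12*(-1)) = 450 + (2 - 64)*12 = 450 - 62*12 = 450 - 744 = -294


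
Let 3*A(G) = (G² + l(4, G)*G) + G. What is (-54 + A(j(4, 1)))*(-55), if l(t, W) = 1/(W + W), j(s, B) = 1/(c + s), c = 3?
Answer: 869605/294 ≈ 2957.8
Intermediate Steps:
j(s, B) = 1/(3 + s)
l(t, W) = 1/(2*W)
A(G) = ⅙ + G/3 + G²/3 (A(G) = ((G² + (1/(2*G))*G) + G)/3 = ((G² + ½) + G)/3 = ((½ + G²) + G)/3 = (½ + G + G²)/3 = ⅙ + G/3 + G²/3)
(-54 + A(j(4, 1)))*(-55) = (-54 + (⅙ + (1 + 1/(3 + 4))/(3*(3 + 4))))*(-55) = (-54 + (⅙ + (⅓)*(1 + 1/7)/7))*(-55) = (-54 + (⅙ + (⅓)*(⅐)*(1 + ⅐)))*(-55) = (-54 + (⅙ + (⅓)*(⅐)*(8/7)))*(-55) = (-54 + (⅙ + 8/147))*(-55) = (-54 + 65/294)*(-55) = -15811/294*(-55) = 869605/294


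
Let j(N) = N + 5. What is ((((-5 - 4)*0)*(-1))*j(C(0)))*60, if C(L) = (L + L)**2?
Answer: 0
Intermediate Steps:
C(L) = 4*L**2 (C(L) = (2*L)**2 = 4*L**2)
j(N) = 5 + N
((((-5 - 4)*0)*(-1))*j(C(0)))*60 = ((((-5 - 4)*0)*(-1))*(5 + 4*0**2))*60 = ((-9*0*(-1))*(5 + 4*0))*60 = ((0*(-1))*(5 + 0))*60 = (0*5)*60 = 0*60 = 0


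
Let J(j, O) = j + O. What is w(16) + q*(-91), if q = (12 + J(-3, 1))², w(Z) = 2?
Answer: -9098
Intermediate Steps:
J(j, O) = O + j
q = 100 (q = (12 + (1 - 3))² = (12 - 2)² = 10² = 100)
w(16) + q*(-91) = 2 + 100*(-91) = 2 - 9100 = -9098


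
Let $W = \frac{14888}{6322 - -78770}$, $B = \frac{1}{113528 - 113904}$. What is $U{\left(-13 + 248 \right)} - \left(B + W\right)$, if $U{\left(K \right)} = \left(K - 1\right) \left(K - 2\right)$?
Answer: $\frac{436100908057}{7998648} \approx 54522.0$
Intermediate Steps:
$B = - \frac{1}{376}$ ($B = \frac{1}{-376} = - \frac{1}{376} \approx -0.0026596$)
$U{\left(K \right)} = \left(-1 + K\right) \left(-2 + K\right)$ ($U{\left(K \right)} = \left(-1 + K\right) \left(K - 2\right) = \left(-1 + K\right) \left(-2 + K\right)$)
$W = \frac{3722}{21273}$ ($W = \frac{14888}{6322 + 78770} = \frac{14888}{85092} = 14888 \cdot \frac{1}{85092} = \frac{3722}{21273} \approx 0.17496$)
$U{\left(-13 + 248 \right)} - \left(B + W\right) = \left(2 + \left(-13 + 248\right)^{2} - 3 \left(-13 + 248\right)\right) - \left(- \frac{1}{376} + \frac{3722}{21273}\right) = \left(2 + 235^{2} - 705\right) - \frac{1378199}{7998648} = \left(2 + 55225 - 705\right) - \frac{1378199}{7998648} = 54522 - \frac{1378199}{7998648} = \frac{436100908057}{7998648}$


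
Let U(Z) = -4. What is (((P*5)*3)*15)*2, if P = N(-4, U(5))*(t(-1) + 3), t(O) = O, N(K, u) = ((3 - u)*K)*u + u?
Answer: 97200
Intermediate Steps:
N(K, u) = u + K*u*(3 - u) (N(K, u) = (K*(3 - u))*u + u = K*u*(3 - u) + u = u + K*u*(3 - u))
P = 216 (P = (-4*(1 + 3*(-4) - 1*(-4)*(-4)))*(-1 + 3) = -4*(1 - 12 - 16)*2 = -4*(-27)*2 = 108*2 = 216)
(((P*5)*3)*15)*2 = (((216*5)*3)*15)*2 = ((1080*3)*15)*2 = (3240*15)*2 = 48600*2 = 97200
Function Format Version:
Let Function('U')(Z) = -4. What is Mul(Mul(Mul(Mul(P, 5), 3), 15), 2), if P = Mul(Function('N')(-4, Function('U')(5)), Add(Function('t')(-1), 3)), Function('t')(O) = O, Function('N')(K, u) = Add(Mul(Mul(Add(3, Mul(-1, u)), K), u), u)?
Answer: 97200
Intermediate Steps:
Function('N')(K, u) = Add(u, Mul(K, u, Add(3, Mul(-1, u)))) (Function('N')(K, u) = Add(Mul(Mul(K, Add(3, Mul(-1, u))), u), u) = Add(Mul(K, u, Add(3, Mul(-1, u))), u) = Add(u, Mul(K, u, Add(3, Mul(-1, u)))))
P = 216 (P = Mul(Mul(-4, Add(1, Mul(3, -4), Mul(-1, -4, -4))), Add(-1, 3)) = Mul(Mul(-4, Add(1, -12, -16)), 2) = Mul(Mul(-4, -27), 2) = Mul(108, 2) = 216)
Mul(Mul(Mul(Mul(P, 5), 3), 15), 2) = Mul(Mul(Mul(Mul(216, 5), 3), 15), 2) = Mul(Mul(Mul(1080, 3), 15), 2) = Mul(Mul(3240, 15), 2) = Mul(48600, 2) = 97200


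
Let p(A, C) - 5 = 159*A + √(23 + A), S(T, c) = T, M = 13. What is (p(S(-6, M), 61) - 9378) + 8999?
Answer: -1328 + √17 ≈ -1323.9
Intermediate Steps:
p(A, C) = 5 + √(23 + A) + 159*A (p(A, C) = 5 + (159*A + √(23 + A)) = 5 + (√(23 + A) + 159*A) = 5 + √(23 + A) + 159*A)
(p(S(-6, M), 61) - 9378) + 8999 = ((5 + √(23 - 6) + 159*(-6)) - 9378) + 8999 = ((5 + √17 - 954) - 9378) + 8999 = ((-949 + √17) - 9378) + 8999 = (-10327 + √17) + 8999 = -1328 + √17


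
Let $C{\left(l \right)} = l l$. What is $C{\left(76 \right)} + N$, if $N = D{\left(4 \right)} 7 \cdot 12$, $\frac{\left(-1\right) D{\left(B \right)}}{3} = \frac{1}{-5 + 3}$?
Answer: $5902$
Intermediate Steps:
$C{\left(l \right)} = l^{2}$
$D{\left(B \right)} = \frac{3}{2}$ ($D{\left(B \right)} = - \frac{3}{-5 + 3} = - \frac{3}{-2} = \left(-3\right) \left(- \frac{1}{2}\right) = \frac{3}{2}$)
$N = 126$ ($N = \frac{3}{2} \cdot 7 \cdot 12 = \frac{21}{2} \cdot 12 = 126$)
$C{\left(76 \right)} + N = 76^{2} + 126 = 5776 + 126 = 5902$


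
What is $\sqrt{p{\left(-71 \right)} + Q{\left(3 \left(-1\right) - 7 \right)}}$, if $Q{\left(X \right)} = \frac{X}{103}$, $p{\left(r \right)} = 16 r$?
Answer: $\frac{3 i \sqrt{1339206}}{103} \approx 33.706 i$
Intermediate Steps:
$Q{\left(X \right)} = \frac{X}{103}$ ($Q{\left(X \right)} = X \frac{1}{103} = \frac{X}{103}$)
$\sqrt{p{\left(-71 \right)} + Q{\left(3 \left(-1\right) - 7 \right)}} = \sqrt{16 \left(-71\right) + \frac{3 \left(-1\right) - 7}{103}} = \sqrt{-1136 + \frac{-3 - 7}{103}} = \sqrt{-1136 + \frac{1}{103} \left(-10\right)} = \sqrt{-1136 - \frac{10}{103}} = \sqrt{- \frac{117018}{103}} = \frac{3 i \sqrt{1339206}}{103}$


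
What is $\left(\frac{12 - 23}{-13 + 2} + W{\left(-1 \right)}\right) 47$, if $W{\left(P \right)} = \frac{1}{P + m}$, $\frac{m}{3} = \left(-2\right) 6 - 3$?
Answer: $\frac{2115}{46} \approx 45.978$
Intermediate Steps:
$m = -45$ ($m = 3 \left(\left(-2\right) 6 - 3\right) = 3 \left(-12 - 3\right) = 3 \left(-15\right) = -45$)
$W{\left(P \right)} = \frac{1}{-45 + P}$ ($W{\left(P \right)} = \frac{1}{P - 45} = \frac{1}{-45 + P}$)
$\left(\frac{12 - 23}{-13 + 2} + W{\left(-1 \right)}\right) 47 = \left(\frac{12 - 23}{-13 + 2} + \frac{1}{-45 - 1}\right) 47 = \left(- \frac{11}{-11} + \frac{1}{-46}\right) 47 = \left(\left(-11\right) \left(- \frac{1}{11}\right) - \frac{1}{46}\right) 47 = \left(1 - \frac{1}{46}\right) 47 = \frac{45}{46} \cdot 47 = \frac{2115}{46}$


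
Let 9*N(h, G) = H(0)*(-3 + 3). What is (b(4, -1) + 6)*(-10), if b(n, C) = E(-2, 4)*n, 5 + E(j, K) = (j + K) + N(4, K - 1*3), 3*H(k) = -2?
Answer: 60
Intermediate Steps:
H(k) = -2/3 (H(k) = (1/3)*(-2) = -2/3)
N(h, G) = 0 (N(h, G) = (-2*(-3 + 3)/3)/9 = (-2/3*0)/9 = (1/9)*0 = 0)
E(j, K) = -5 + K + j (E(j, K) = -5 + ((j + K) + 0) = -5 + ((K + j) + 0) = -5 + (K + j) = -5 + K + j)
b(n, C) = -3*n (b(n, C) = (-5 + 4 - 2)*n = -3*n)
(b(4, -1) + 6)*(-10) = (-3*4 + 6)*(-10) = (-12 + 6)*(-10) = -6*(-10) = 60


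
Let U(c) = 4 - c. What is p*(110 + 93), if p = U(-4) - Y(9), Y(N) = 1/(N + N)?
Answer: 29029/18 ≈ 1612.7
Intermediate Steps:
Y(N) = 1/(2*N)
p = 143/18 (p = (4 - 1*(-4)) - 1/(2*9) = (4 + 4) - 1/(2*9) = 8 - 1*1/18 = 8 - 1/18 = 143/18 ≈ 7.9444)
p*(110 + 93) = 143*(110 + 93)/18 = (143/18)*203 = 29029/18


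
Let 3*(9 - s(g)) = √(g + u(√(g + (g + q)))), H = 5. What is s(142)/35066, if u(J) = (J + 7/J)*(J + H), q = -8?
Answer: 9/35066 - √(8093700 + 195270*√69)/14517324 ≈ 4.1949e-5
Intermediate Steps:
u(J) = (5 + J)*(J + 7/J) (u(J) = (J + 7/J)*(J + 5) = (J + 7/J)*(5 + J) = (5 + J)*(J + 7/J))
s(g) = 9 - √(-1 + 3*g + 5*√(-8 + 2*g) + 35/√(-8 + 2*g))/3 (s(g) = 9 - √(g + (7 + (√(g + (g - 8)))² + 5*√(g + (g - 8)) + 35/(√(g + (g - 8)))))/3 = 9 - √(g + (7 + (√(g + (-8 + g)))² + 5*√(g + (-8 + g)) + 35/(√(g + (-8 + g)))))/3 = 9 - √(g + (7 + (√(-8 + 2*g))² + 5*√(-8 + 2*g) + 35/(√(-8 + 2*g))))/3 = 9 - √(g + (7 + (-8 + 2*g) + 5*√(-8 + 2*g) + 35/√(-8 + 2*g)))/3 = 9 - √(g + (-1 + 2*g + 5*√(-8 + 2*g) + 35/√(-8 + 2*g)))/3 = 9 - √(-1 + 3*g + 5*√(-8 + 2*g) + 35/√(-8 + 2*g))/3)
s(142)/35066 = (9 - 2^(¾)*√(-√2 - 5/√(-4 + 142) + 3*142*√2 + 10*142/√(-4 + 142))/6)/35066 = (9 - 2^(¾)*√(-√2 - 5*√138/138 + 426*√2 + 10*142/√138)/6)*(1/35066) = (9 - 2^(¾)*√(-√2 - 5*√138/138 + 426*√2 + 10*142*(√138/138))/6)*(1/35066) = (9 - 2^(¾)*√(-√2 - 5*√138/138 + 426*√2 + 710*√138/69)/6)*(1/35066) = (9 - 2^(¾)*√(425*√2 + 1415*√138/138)/6)*(1/35066) = 9/35066 - 2^(¾)*√(425*√2 + 1415*√138/138)/210396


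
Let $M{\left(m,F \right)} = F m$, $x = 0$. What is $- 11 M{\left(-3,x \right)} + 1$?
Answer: $1$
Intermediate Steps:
$- 11 M{\left(-3,x \right)} + 1 = - 11 \cdot 0 \left(-3\right) + 1 = \left(-11\right) 0 + 1 = 0 + 1 = 1$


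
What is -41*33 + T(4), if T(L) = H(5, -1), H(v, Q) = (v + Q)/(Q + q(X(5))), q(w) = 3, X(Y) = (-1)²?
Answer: -1351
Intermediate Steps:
X(Y) = 1
H(v, Q) = (Q + v)/(3 + Q) (H(v, Q) = (v + Q)/(Q + 3) = (Q + v)/(3 + Q))
T(L) = 2 (T(L) = (-1 + 5)/(3 - 1) = 4/2 = (½)*4 = 2)
-41*33 + T(4) = -41*33 + 2 = -1353 + 2 = -1351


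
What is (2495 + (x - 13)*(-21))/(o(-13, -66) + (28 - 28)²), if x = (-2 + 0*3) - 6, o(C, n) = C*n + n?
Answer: 367/99 ≈ 3.7071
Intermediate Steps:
o(C, n) = n + C*n
x = -8 (x = (-2 + 0) - 6 = -2 - 6 = -8)
(2495 + (x - 13)*(-21))/(o(-13, -66) + (28 - 28)²) = (2495 + (-8 - 13)*(-21))/(-66*(1 - 13) + (28 - 28)²) = (2495 - 21*(-21))/(-66*(-12) + 0²) = (2495 + 441)/(792 + 0) = 2936/792 = 2936*(1/792) = 367/99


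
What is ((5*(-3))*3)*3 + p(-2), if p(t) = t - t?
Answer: -135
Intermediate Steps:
p(t) = 0
((5*(-3))*3)*3 + p(-2) = ((5*(-3))*3)*3 + 0 = -15*3*3 + 0 = -45*3 + 0 = -135 + 0 = -135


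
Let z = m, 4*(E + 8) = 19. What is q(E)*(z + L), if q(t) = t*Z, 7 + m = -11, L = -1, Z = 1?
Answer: 247/4 ≈ 61.750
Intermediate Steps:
m = -18 (m = -7 - 11 = -18)
E = -13/4 (E = -8 + (¼)*19 = -8 + 19/4 = -13/4 ≈ -3.2500)
z = -18
q(t) = t (q(t) = t*1 = t)
q(E)*(z + L) = -13*(-18 - 1)/4 = -13/4*(-19) = 247/4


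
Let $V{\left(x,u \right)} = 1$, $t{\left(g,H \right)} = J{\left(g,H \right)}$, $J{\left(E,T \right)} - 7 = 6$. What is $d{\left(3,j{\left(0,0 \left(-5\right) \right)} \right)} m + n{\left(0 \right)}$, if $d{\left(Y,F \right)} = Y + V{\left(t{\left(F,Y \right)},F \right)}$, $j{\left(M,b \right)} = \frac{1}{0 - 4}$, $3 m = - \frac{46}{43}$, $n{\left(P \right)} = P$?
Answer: $- \frac{184}{129} \approx -1.4264$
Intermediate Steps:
$J{\left(E,T \right)} = 13$ ($J{\left(E,T \right)} = 7 + 6 = 13$)
$t{\left(g,H \right)} = 13$
$m = - \frac{46}{129}$ ($m = \frac{\left(-46\right) \frac{1}{43}}{3} = \frac{1}{3} \left(- \frac{46}{43}\right) = - \frac{46}{129} \approx -0.35659$)
$j{\left(M,b \right)} = - \frac{1}{4}$ ($j{\left(M,b \right)} = \frac{1}{-4} = - \frac{1}{4}$)
$d{\left(Y,F \right)} = 1 + Y$ ($d{\left(Y,F \right)} = Y + 1 = 1 + Y$)
$d{\left(3,j{\left(0,0 \left(-5\right) \right)} \right)} m + n{\left(0 \right)} = \left(1 + 3\right) \left(- \frac{46}{129}\right) + 0 = 4 \left(- \frac{46}{129}\right) + 0 = - \frac{184}{129} + 0 = - \frac{184}{129}$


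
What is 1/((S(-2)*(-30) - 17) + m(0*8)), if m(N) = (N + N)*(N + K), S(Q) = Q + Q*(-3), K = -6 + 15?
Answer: -1/137 ≈ -0.0072993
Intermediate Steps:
K = 9
S(Q) = -2*Q (S(Q) = Q - 3*Q = -2*Q)
m(N) = 2*N*(9 + N) (m(N) = (N + N)*(N + 9) = (2*N)*(9 + N) = 2*N*(9 + N))
1/((S(-2)*(-30) - 17) + m(0*8)) = 1/((-2*(-2)*(-30) - 17) + 2*(0*8)*(9 + 0*8)) = 1/((4*(-30) - 17) + 2*0*(9 + 0)) = 1/((-120 - 17) + 2*0*9) = 1/(-137 + 0) = 1/(-137) = -1/137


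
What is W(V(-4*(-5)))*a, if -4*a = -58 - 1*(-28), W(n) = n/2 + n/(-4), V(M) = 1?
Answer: 15/8 ≈ 1.8750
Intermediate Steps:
W(n) = n/4 (W(n) = n*(½) + n*(-¼) = n/2 - n/4 = n/4)
a = 15/2 (a = -(-58 - 1*(-28))/4 = -(-58 + 28)/4 = -¼*(-30) = 15/2 ≈ 7.5000)
W(V(-4*(-5)))*a = ((¼)*1)*(15/2) = (¼)*(15/2) = 15/8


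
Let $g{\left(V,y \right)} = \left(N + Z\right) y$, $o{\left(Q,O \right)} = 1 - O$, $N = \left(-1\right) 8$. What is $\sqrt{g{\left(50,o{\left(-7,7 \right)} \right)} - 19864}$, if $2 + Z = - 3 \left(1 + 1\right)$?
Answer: $2 i \sqrt{4942} \approx 140.6 i$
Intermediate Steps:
$N = -8$
$Z = -8$ ($Z = -2 - 3 \left(1 + 1\right) = -2 - 6 = -8$)
$g{\left(V,y \right)} = - 16 y$ ($g{\left(V,y \right)} = \left(-8 - 8\right) y = - 16 y$)
$\sqrt{g{\left(50,o{\left(-7,7 \right)} \right)} - 19864} = \sqrt{- 16 \left(1 - 7\right) - 19864} = \sqrt{\left(-16\right) \left(-6\right) - 19864} = \sqrt{96 - 19864} = \sqrt{-19768} = 2 i \sqrt{4942}$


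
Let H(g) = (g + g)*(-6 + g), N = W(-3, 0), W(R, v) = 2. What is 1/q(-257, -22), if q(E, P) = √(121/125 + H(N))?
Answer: -5*I*√9395/1879 ≈ -0.25792*I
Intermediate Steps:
N = 2
H(g) = 2*g*(-6 + g) (H(g) = (2*g)*(-6 + g) = 2*g*(-6 + g))
q(E, P) = I*√9395/25 (q(E, P) = √(121/125 + 2*2*(-6 + 2)) = √(121*(1/125) + 2*2*(-4)) = √(121/125 - 16) = √(-1879/125) = I*√9395/25)
1/q(-257, -22) = 1/(I*√9395/25) = -5*I*√9395/1879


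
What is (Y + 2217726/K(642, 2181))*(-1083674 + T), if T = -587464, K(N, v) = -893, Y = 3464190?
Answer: -5165995490368272/893 ≈ -5.7850e+12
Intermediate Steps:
(Y + 2217726/K(642, 2181))*(-1083674 + T) = (3464190 + 2217726/(-893))*(-1083674 - 587464) = (3464190 + 2217726*(-1/893))*(-1671138) = (3464190 - 2217726/893)*(-1671138) = (3091303944/893)*(-1671138) = -5165995490368272/893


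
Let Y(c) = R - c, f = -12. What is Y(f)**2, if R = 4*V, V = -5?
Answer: 64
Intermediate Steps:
R = -20 (R = 4*(-5) = -20)
Y(c) = -20 - c
Y(f)**2 = (-20 - 1*(-12))**2 = (-20 + 12)**2 = (-8)**2 = 64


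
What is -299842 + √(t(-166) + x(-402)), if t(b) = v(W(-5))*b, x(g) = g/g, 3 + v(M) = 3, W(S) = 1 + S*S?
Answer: -299841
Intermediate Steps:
W(S) = 1 + S²
v(M) = 0 (v(M) = -3 + 3 = 0)
x(g) = 1
t(b) = 0 (t(b) = 0*b = 0)
-299842 + √(t(-166) + x(-402)) = -299842 + √(0 + 1) = -299842 + √1 = -299842 + 1 = -299841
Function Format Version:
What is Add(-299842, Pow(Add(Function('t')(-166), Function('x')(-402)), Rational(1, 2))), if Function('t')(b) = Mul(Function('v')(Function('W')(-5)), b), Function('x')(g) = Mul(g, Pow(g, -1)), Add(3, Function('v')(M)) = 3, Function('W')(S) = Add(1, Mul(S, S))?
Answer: -299841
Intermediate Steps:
Function('W')(S) = Add(1, Pow(S, 2))
Function('v')(M) = 0 (Function('v')(M) = Add(-3, 3) = 0)
Function('x')(g) = 1
Function('t')(b) = 0 (Function('t')(b) = Mul(0, b) = 0)
Add(-299842, Pow(Add(Function('t')(-166), Function('x')(-402)), Rational(1, 2))) = Add(-299842, Pow(Add(0, 1), Rational(1, 2))) = Add(-299842, Pow(1, Rational(1, 2))) = Add(-299842, 1) = -299841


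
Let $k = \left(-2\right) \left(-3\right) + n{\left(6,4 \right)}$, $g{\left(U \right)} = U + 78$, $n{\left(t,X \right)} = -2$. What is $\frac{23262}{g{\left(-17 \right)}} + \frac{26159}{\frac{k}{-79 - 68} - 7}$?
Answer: $- \frac{210538107}{63013} \approx -3341.2$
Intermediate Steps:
$g{\left(U \right)} = 78 + U$
$k = 4$ ($k = \left(-2\right) \left(-3\right) - 2 = 6 - 2 = 4$)
$\frac{23262}{g{\left(-17 \right)}} + \frac{26159}{\frac{k}{-79 - 68} - 7} = \frac{23262}{78 - 17} + \frac{26159}{\frac{4}{-79 - 68} - 7} = \frac{23262}{61} + \frac{26159}{\frac{4}{-147} - 7} = 23262 \cdot \frac{1}{61} + \frac{26159}{4 \left(- \frac{1}{147}\right) - 7} = \frac{23262}{61} + \frac{26159}{- \frac{4}{147} - 7} = \frac{23262}{61} + \frac{26159}{- \frac{1033}{147}} = \frac{23262}{61} + 26159 \left(- \frac{147}{1033}\right) = \frac{23262}{61} - \frac{3845373}{1033} = - \frac{210538107}{63013}$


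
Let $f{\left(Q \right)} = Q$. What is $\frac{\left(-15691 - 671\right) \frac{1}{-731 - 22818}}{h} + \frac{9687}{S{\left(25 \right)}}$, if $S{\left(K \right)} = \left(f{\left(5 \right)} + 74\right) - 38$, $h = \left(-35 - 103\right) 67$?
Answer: $\frac{351531518376}{1487849369} \approx 236.27$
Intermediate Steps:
$h = -9246$ ($h = \left(-138\right) 67 = -9246$)
$S{\left(K \right)} = 41$ ($S{\left(K \right)} = \left(5 + 74\right) - 38 = 79 - 38 = 41$)
$\frac{\left(-15691 - 671\right) \frac{1}{-731 - 22818}}{h} + \frac{9687}{S{\left(25 \right)}} = \frac{\left(-15691 - 671\right) \frac{1}{-731 - 22818}}{-9246} + \frac{9687}{41} = - \frac{16362}{-23549} \left(- \frac{1}{9246}\right) + 9687 \cdot \frac{1}{41} = \left(-16362\right) \left(- \frac{1}{23549}\right) \left(- \frac{1}{9246}\right) + \frac{9687}{41} = \frac{16362}{23549} \left(- \frac{1}{9246}\right) + \frac{9687}{41} = - \frac{2727}{36289009} + \frac{9687}{41} = \frac{351531518376}{1487849369}$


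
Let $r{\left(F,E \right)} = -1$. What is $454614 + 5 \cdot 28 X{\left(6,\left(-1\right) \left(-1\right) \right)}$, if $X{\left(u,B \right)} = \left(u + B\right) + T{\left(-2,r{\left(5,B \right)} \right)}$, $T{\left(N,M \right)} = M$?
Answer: $455454$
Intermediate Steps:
$X{\left(u,B \right)} = -1 + B + u$ ($X{\left(u,B \right)} = \left(u + B\right) - 1 = \left(B + u\right) - 1 = -1 + B + u$)
$454614 + 5 \cdot 28 X{\left(6,\left(-1\right) \left(-1\right) \right)} = 454614 + 5 \cdot 28 \left(-1 - -1 + 6\right) = 454614 + 140 \left(-1 + 1 + 6\right) = 454614 + 140 \cdot 6 = 454614 + 840 = 455454$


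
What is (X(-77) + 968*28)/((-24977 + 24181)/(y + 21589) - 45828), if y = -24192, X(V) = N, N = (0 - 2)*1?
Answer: -35273253/59644744 ≈ -0.59139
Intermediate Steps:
N = -2 (N = -2*1 = -2)
X(V) = -2
(X(-77) + 968*28)/((-24977 + 24181)/(y + 21589) - 45828) = (-2 + 968*28)/((-24977 + 24181)/(-24192 + 21589) - 45828) = (-2 + 27104)/(-796/(-2603) - 45828) = 27102/(-796*(-1/2603) - 45828) = 27102/(796/2603 - 45828) = 27102/(-119289488/2603) = 27102*(-2603/119289488) = -35273253/59644744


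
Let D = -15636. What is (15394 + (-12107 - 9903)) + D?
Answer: -22252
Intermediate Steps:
(15394 + (-12107 - 9903)) + D = (15394 + (-12107 - 9903)) - 15636 = (15394 - 22010) - 15636 = -6616 - 15636 = -22252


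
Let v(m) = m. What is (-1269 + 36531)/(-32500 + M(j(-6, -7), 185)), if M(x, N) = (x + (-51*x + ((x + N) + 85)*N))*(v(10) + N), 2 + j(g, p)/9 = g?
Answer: 17631/3906175 ≈ 0.0045136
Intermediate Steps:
j(g, p) = -18 + 9*g
M(x, N) = (10 + N)*(-50*x + N*(85 + N + x)) (M(x, N) = (x + (-51*x + ((x + N) + 85)*N))*(10 + N) = (x + (-51*x + ((N + x) + 85)*N))*(10 + N) = (x + (-51*x + (85 + N + x)*N))*(10 + N) = (x + (-51*x + N*(85 + N + x)))*(10 + N) = (-50*x + N*(85 + N + x))*(10 + N) = (10 + N)*(-50*x + N*(85 + N + x)))
(-1269 + 36531)/(-32500 + M(j(-6, -7), 185)) = (-1269 + 36531)/(-32500 + (185³ - 500*(-18 + 9*(-6)) + 95*185² + 850*185 + (-18 + 9*(-6))*185² - 40*185*(-18 + 9*(-6)))) = 35262/(-32500 + (6331625 - 500*(-18 - 54) + 95*34225 + 157250 + (-18 - 54)*34225 - 40*185*(-18 - 54))) = 35262/(-32500 + (6331625 - 500*(-72) + 3251375 + 157250 - 72*34225 - 40*185*(-72))) = 35262/(-32500 + (6331625 + 36000 + 3251375 + 157250 - 2464200 + 532800)) = 35262/(-32500 + 7844850) = 35262/7812350 = 35262*(1/7812350) = 17631/3906175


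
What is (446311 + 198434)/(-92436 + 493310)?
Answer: 644745/400874 ≈ 1.6083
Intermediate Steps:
(446311 + 198434)/(-92436 + 493310) = 644745/400874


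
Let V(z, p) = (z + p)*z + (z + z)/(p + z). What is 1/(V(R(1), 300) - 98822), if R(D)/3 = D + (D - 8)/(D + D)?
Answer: -156/15758465 ≈ -9.8994e-6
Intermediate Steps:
R(D) = 3*D + 3*(-8 + D)/(2*D) (R(D) = 3*(D + (D - 8)/(D + D)) = 3*(D + (-8 + D)/((2*D))) = 3*(D + (-8 + D)*(1/(2*D))) = 3*(D + (-8 + D)/(2*D)) = 3*D + 3*(-8 + D)/(2*D))
V(z, p) = z*(p + z) + 2*z/(p + z) (V(z, p) = (p + z)*z + (2*z)/(p + z) = z*(p + z) + 2*z/(p + z))
1/(V(R(1), 300) - 98822) = 1/((3/2 - 12/1 + 3*1)*(2 + (300 + (3/2 - 12/1 + 3*1))**2)/(300 + (3/2 - 12/1 + 3*1)) - 98822) = 1/((3/2 - 12*1 + 3)*(2 + (300 + (3/2 - 12*1 + 3))**2)/(300 + (3/2 - 12*1 + 3)) - 98822) = 1/((3/2 - 12 + 3)*(2 + (300 + (3/2 - 12 + 3))**2)/(300 + (3/2 - 12 + 3)) - 98822) = 1/(-15*(2 + (300 - 15/2)**2)/(2*(300 - 15/2)) - 98822) = 1/(-15*(2 + (585/2)**2)/(2*585/2) - 98822) = 1/(-15/2*2/585*(2 + 342225/4) - 98822) = 1/(-15/2*2/585*342233/4 - 98822) = 1/(-342233/156 - 98822) = 1/(-15758465/156) = -156/15758465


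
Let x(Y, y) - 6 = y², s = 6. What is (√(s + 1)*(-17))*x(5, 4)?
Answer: -374*√7 ≈ -989.51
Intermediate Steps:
x(Y, y) = 6 + y²
(√(s + 1)*(-17))*x(5, 4) = (√(6 + 1)*(-17))*(6 + 4²) = (√7*(-17))*(6 + 16) = -17*√7*22 = -374*√7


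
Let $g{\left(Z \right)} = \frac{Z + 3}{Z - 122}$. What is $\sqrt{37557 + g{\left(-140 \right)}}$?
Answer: $\frac{\sqrt{2578098602}}{262} \approx 193.8$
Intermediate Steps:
$g{\left(Z \right)} = \frac{3 + Z}{-122 + Z}$
$\sqrt{37557 + g{\left(-140 \right)}} = \sqrt{37557 + \frac{3 - 140}{-122 - 140}} = \sqrt{37557 + \frac{1}{-262} \left(-137\right)} = \sqrt{37557 - - \frac{137}{262}} = \sqrt{37557 + \frac{137}{262}} = \sqrt{\frac{9840071}{262}} = \frac{\sqrt{2578098602}}{262}$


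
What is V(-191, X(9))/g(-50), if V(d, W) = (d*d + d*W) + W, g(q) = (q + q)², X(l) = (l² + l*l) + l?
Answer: 3991/10000 ≈ 0.39910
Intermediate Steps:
X(l) = l + 2*l² (X(l) = (l² + l²) + l = 2*l² + l = l + 2*l²)
g(q) = 4*q² (g(q) = (2*q)² = 4*q²)
V(d, W) = W + d² + W*d (V(d, W) = (d² + W*d) + W = W + d² + W*d)
V(-191, X(9))/g(-50) = (9*(1 + 2*9) + (-191)² + (9*(1 + 2*9))*(-191))/((4*(-50)²)) = (9*(1 + 18) + 36481 + (9*(1 + 18))*(-191))/((4*2500)) = (9*19 + 36481 + (9*19)*(-191))/10000 = (171 + 36481 + 171*(-191))*(1/10000) = (171 + 36481 - 32661)*(1/10000) = 3991*(1/10000) = 3991/10000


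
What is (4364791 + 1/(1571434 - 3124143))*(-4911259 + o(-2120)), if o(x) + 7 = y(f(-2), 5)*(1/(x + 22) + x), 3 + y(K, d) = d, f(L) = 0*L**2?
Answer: -34945981470287690280310/1628791741 ≈ -2.1455e+13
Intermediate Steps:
f(L) = 0
y(K, d) = -3 + d
o(x) = -7 + 2*x + 2/(22 + x) (o(x) = -7 + (-3 + 5)*(1/(x + 22) + x) = -7 + 2*(1/(22 + x) + x) = -7 + 2*(x + 1/(22 + x)) = -7 + (2*x + 2/(22 + x)) = -7 + 2*x + 2/(22 + x))
(4364791 + 1/(1571434 - 3124143))*(-4911259 + o(-2120)) = (4364791 + 1/(1571434 - 3124143))*(-4911259 + (-152 + 2*(-2120)**2 + 37*(-2120))/(22 - 2120)) = (4364791 + 1/(-1552709))*(-4911259 + (-152 + 2*4494400 - 78440)/(-2098)) = (4364791 - 1/1552709)*(-4911259 - (-152 + 8988800 - 78440)/2098) = 6777250268818*(-4911259 - 1/2098*8910208)/1552709 = 6777250268818*(-4911259 - 4455104/1049)/1552709 = (6777250268818/1552709)*(-5156365795/1049) = -34945981470287690280310/1628791741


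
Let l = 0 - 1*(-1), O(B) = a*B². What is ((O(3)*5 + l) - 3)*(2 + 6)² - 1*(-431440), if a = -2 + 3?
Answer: 434192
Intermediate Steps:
a = 1
O(B) = B² (O(B) = 1*B² = B²)
l = 1 (l = 0 + 1 = 1)
((O(3)*5 + l) - 3)*(2 + 6)² - 1*(-431440) = ((3²*5 + 1) - 3)*(2 + 6)² - 1*(-431440) = ((9*5 + 1) - 3)*8² + 431440 = ((45 + 1) - 3)*64 + 431440 = (46 - 3)*64 + 431440 = 43*64 + 431440 = 2752 + 431440 = 434192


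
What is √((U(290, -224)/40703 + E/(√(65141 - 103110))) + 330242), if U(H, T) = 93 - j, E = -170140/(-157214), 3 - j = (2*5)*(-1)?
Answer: √(4873779876056261838040118271502002 - 420648799444550713482290*I*√37969)/121483361635649 ≈ 574.67 - 4.8323e-6*I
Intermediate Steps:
j = 13 (j = 3 - 2*5*(-1) = 3 - 10*(-1) = 3 - 1*(-10) = 3 + 10 = 13)
E = 85070/78607 (E = -170140*(-1/157214) = 85070/78607 ≈ 1.0822)
U(H, T) = 80 (U(H, T) = 93 - 1*13 = 93 - 13 = 80)
√((U(290, -224)/40703 + E/(√(65141 - 103110))) + 330242) = √((80/40703 + 85070/(78607*(√(65141 - 103110)))) + 330242) = √((80*(1/40703) + 85070/(78607*(√(-37969)))) + 330242) = √((80/40703 + 85070/(78607*((I*√37969)))) + 330242) = √((80/40703 + 85070*(-I*√37969/37969)/78607) + 330242) = √((80/40703 - 85070*I*√37969/2984629183) + 330242) = √(13441840206/40703 - 85070*I*√37969/2984629183)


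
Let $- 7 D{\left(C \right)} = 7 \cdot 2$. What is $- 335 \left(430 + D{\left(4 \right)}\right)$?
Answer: $-143380$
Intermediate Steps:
$D{\left(C \right)} = -2$ ($D{\left(C \right)} = - \frac{7 \cdot 2}{7} = \left(- \frac{1}{7}\right) 14 = -2$)
$- 335 \left(430 + D{\left(4 \right)}\right) = - 335 \left(430 - 2\right) = \left(-335\right) 428 = -143380$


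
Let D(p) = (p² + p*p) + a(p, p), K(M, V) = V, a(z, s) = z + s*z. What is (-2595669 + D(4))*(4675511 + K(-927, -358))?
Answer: -12134906604401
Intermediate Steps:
D(p) = 2*p² + p*(1 + p) (D(p) = (p² + p*p) + p*(1 + p) = (p² + p²) + p*(1 + p) = 2*p² + p*(1 + p))
(-2595669 + D(4))*(4675511 + K(-927, -358)) = (-2595669 + 4*(1 + 3*4))*(4675511 - 358) = (-2595669 + 4*(1 + 12))*4675153 = (-2595669 + 4*13)*4675153 = (-2595669 + 52)*4675153 = -2595617*4675153 = -12134906604401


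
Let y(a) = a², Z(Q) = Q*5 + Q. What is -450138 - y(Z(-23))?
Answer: -469182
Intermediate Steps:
Z(Q) = 6*Q (Z(Q) = 5*Q + Q = 6*Q)
-450138 - y(Z(-23)) = -450138 - (6*(-23))² = -450138 - 1*(-138)² = -450138 - 1*19044 = -450138 - 19044 = -469182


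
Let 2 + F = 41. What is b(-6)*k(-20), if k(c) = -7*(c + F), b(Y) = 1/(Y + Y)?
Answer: 133/12 ≈ 11.083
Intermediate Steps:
F = 39 (F = -2 + 41 = 39)
b(Y) = 1/(2*Y)
k(c) = -273 - 7*c (k(c) = -7*(c + 39) = -7*(39 + c) = -273 - 7*c)
b(-6)*k(-20) = ((1/2)/(-6))*(-273 - 7*(-20)) = ((1/2)*(-1/6))*(-273 + 140) = -1/12*(-133) = 133/12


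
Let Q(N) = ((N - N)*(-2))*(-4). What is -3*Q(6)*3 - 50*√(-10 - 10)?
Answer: -100*I*√5 ≈ -223.61*I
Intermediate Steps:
Q(N) = 0 (Q(N) = (0*(-2))*(-4) = 0*(-4) = 0)
-3*Q(6)*3 - 50*√(-10 - 10) = -3*0*3 - 50*√(-10 - 10) = 0*3 - 100*I*√5 = 0 - 100*I*√5 = -100*I*√5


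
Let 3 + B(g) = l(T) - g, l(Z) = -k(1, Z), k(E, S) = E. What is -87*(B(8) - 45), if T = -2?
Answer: 4959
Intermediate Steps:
l(Z) = -1 (l(Z) = -1*1 = -1)
B(g) = -4 - g (B(g) = -3 + (-1 - g) = -4 - g)
-87*(B(8) - 45) = -87*((-4 - 1*8) - 45) = -87*((-4 - 8) - 45) = -87*(-12 - 45) = -87*(-57) = 4959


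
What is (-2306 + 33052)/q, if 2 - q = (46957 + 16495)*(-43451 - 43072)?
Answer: 15373/2745028699 ≈ 5.6003e-6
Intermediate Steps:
q = 5490057398 (q = 2 - (46957 + 16495)*(-43451 - 43072) = 2 - 63452*(-86523) = 2 - 1*(-5490057396) = 2 + 5490057396 = 5490057398)
(-2306 + 33052)/q = (-2306 + 33052)/5490057398 = 30746*(1/5490057398) = 15373/2745028699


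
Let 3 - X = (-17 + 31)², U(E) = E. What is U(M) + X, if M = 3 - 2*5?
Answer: -200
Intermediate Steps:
M = -7 (M = 3 - 10 = -7)
X = -193 (X = 3 - (-17 + 31)² = 3 - 1*14² = 3 - 1*196 = 3 - 196 = -193)
U(M) + X = -7 - 193 = -200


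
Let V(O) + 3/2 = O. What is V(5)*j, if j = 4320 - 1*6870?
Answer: -8925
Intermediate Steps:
V(O) = -3/2 + O
j = -2550 (j = 4320 - 6870 = -2550)
V(5)*j = (-3/2 + 5)*(-2550) = (7/2)*(-2550) = -8925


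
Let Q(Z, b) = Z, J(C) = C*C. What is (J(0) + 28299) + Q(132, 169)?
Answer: 28431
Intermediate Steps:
J(C) = C²
(J(0) + 28299) + Q(132, 169) = (0² + 28299) + 132 = (0 + 28299) + 132 = 28299 + 132 = 28431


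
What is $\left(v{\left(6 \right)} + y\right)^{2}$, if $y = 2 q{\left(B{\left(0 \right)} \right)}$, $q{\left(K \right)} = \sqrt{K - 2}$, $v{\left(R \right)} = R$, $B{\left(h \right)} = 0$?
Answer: $28 + 24 i \sqrt{2} \approx 28.0 + 33.941 i$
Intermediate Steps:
$q{\left(K \right)} = \sqrt{-2 + K}$
$y = 2 i \sqrt{2}$ ($y = 2 \sqrt{-2 + 0} = 2 \sqrt{-2} = 2 i \sqrt{2} \approx 2.8284 i$)
$\left(v{\left(6 \right)} + y\right)^{2} = \left(6 + 2 i \sqrt{2}\right)^{2}$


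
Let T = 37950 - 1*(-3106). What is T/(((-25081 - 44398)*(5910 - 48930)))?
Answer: 10264/747246645 ≈ 1.3736e-5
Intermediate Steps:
T = 41056 (T = 37950 + 3106 = 41056)
T/(((-25081 - 44398)*(5910 - 48930))) = 41056/(((-25081 - 44398)*(5910 - 48930))) = 41056/((-69479*(-43020))) = 41056/2988986580 = 41056*(1/2988986580) = 10264/747246645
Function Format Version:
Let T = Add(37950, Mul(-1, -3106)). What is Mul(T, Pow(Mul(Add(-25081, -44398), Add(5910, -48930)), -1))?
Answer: Rational(10264, 747246645) ≈ 1.3736e-5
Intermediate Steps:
T = 41056 (T = Add(37950, 3106) = 41056)
Mul(T, Pow(Mul(Add(-25081, -44398), Add(5910, -48930)), -1)) = Mul(41056, Pow(Mul(Add(-25081, -44398), Add(5910, -48930)), -1)) = Mul(41056, Pow(Mul(-69479, -43020), -1)) = Mul(41056, Pow(2988986580, -1)) = Mul(41056, Rational(1, 2988986580)) = Rational(10264, 747246645)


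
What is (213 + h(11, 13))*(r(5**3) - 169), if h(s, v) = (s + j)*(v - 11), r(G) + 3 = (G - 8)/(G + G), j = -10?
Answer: -1843969/50 ≈ -36879.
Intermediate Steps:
r(G) = -3 + (-8 + G)/(2*G) (r(G) = -3 + (G - 8)/(G + G) = -3 + (-8 + G)/((2*G)) = -3 + (-8 + G)*(1/(2*G)) = -3 + (-8 + G)/(2*G))
h(s, v) = (-11 + v)*(-10 + s) (h(s, v) = (s - 10)*(v - 11) = (-10 + s)*(-11 + v) = (-11 + v)*(-10 + s))
(213 + h(11, 13))*(r(5**3) - 169) = (213 + (110 - 11*11 - 10*13 + 11*13))*((-5/2 - 4/(5**3)) - 169) = (213 + (110 - 121 - 130 + 143))*((-5/2 - 4/125) - 169) = (213 + 2)*((-5/2 - 4*1/125) - 169) = 215*((-5/2 - 4/125) - 169) = 215*(-633/250 - 169) = 215*(-42883/250) = -1843969/50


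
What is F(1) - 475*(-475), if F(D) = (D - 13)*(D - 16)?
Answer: 225805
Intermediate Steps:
F(D) = (-16 + D)*(-13 + D) (F(D) = (-13 + D)*(-16 + D) = (-16 + D)*(-13 + D))
F(1) - 475*(-475) = (208 + 1² - 29*1) - 475*(-475) = (208 + 1 - 29) + 225625 = 180 + 225625 = 225805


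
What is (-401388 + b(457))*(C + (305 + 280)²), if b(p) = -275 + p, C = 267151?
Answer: -244485307456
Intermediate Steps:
(-401388 + b(457))*(C + (305 + 280)²) = (-401388 + (-275 + 457))*(267151 + (305 + 280)²) = (-401388 + 182)*(267151 + 585²) = -401206*(267151 + 342225) = -401206*609376 = -244485307456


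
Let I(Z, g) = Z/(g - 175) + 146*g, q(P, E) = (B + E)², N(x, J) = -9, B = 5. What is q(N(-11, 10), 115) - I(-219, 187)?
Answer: -51535/4 ≈ -12884.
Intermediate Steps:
q(P, E) = (5 + E)²
I(Z, g) = 146*g + Z/(-175 + g) (I(Z, g) = Z/(-175 + g) + 146*g = 146*g + Z/(-175 + g))
q(N(-11, 10), 115) - I(-219, 187) = (5 + 115)² - (-219 - 25550*187 + 146*187²)/(-175 + 187) = 120² - (-219 - 4777850 + 146*34969)/12 = 14400 - (-219 - 4777850 + 5105474)/12 = 14400 - 327405/12 = 14400 - 1*109135/4 = 14400 - 109135/4 = -51535/4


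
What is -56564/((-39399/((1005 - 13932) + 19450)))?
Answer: 368966972/39399 ≈ 9364.9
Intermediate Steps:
-56564/((-39399/((1005 - 13932) + 19450))) = -56564/((-39399/(-12927 + 19450))) = -56564/((-39399/6523)) = -56564/((-39399*1/6523)) = -56564/(-39399/6523) = -56564*(-6523/39399) = 368966972/39399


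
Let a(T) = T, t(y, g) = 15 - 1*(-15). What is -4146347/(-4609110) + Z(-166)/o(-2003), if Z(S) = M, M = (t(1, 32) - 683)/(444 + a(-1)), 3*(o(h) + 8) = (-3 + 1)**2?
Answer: 4576588091/4083671460 ≈ 1.1207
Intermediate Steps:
t(y, g) = 30 (t(y, g) = 15 + 15 = 30)
o(h) = -20/3 (o(h) = -8 + (-3 + 1)**2/3 = -8 + (1/3)*(-2)**2 = -8 + (1/3)*4 = -8 + 4/3 = -20/3)
M = -653/443 (M = (30 - 683)/(444 - 1) = -653/443 ≈ -1.4740)
Z(S) = -653/443
-4146347/(-4609110) + Z(-166)/o(-2003) = -4146347/(-4609110) - 653/(443*(-20/3)) = -4146347*(-1/4609110) - 653/443*(-3/20) = 4146347/4609110 + 1959/8860 = 4576588091/4083671460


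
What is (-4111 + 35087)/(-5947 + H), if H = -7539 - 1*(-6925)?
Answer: -30976/6561 ≈ -4.7212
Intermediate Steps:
H = -614 (H = -7539 + 6925 = -614)
(-4111 + 35087)/(-5947 + H) = (-4111 + 35087)/(-5947 - 614) = 30976/(-6561) = 30976*(-1/6561) = -30976/6561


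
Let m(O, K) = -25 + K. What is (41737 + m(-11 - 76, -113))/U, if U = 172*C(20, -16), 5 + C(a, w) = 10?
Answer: 41599/860 ≈ 48.371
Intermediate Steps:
C(a, w) = 5 (C(a, w) = -5 + 10 = 5)
U = 860 (U = 172*5 = 860)
(41737 + m(-11 - 76, -113))/U = (41737 + (-25 - 113))/860 = (41737 - 138)*(1/860) = 41599*(1/860) = 41599/860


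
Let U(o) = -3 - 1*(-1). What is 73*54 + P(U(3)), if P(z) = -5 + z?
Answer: 3935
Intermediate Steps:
U(o) = -2 (U(o) = -3 + 1 = -2)
73*54 + P(U(3)) = 73*54 + (-5 - 2) = 3942 - 7 = 3935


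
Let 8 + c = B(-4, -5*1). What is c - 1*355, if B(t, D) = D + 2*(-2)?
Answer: -372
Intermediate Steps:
B(t, D) = -4 + D (B(t, D) = D - 4 = -4 + D)
c = -17 (c = -8 + (-4 - 5*1) = -8 + (-4 - 5) = -8 - 9 = -17)
c - 1*355 = -17 - 1*355 = -17 - 355 = -372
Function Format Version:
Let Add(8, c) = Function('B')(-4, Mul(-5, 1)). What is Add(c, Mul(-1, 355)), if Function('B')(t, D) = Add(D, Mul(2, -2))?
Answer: -372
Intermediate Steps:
Function('B')(t, D) = Add(-4, D) (Function('B')(t, D) = Add(D, -4) = Add(-4, D))
c = -17 (c = Add(-8, Add(-4, Mul(-5, 1))) = Add(-8, Add(-4, -5)) = Add(-8, -9) = -17)
Add(c, Mul(-1, 355)) = Add(-17, Mul(-1, 355)) = Add(-17, -355) = -372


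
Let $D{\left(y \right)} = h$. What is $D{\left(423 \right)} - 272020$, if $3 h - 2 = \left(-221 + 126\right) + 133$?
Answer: $- \frac{816020}{3} \approx -2.7201 \cdot 10^{5}$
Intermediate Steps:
$h = \frac{40}{3}$ ($h = \frac{2}{3} + \frac{\left(-221 + 126\right) + 133}{3} = \frac{2}{3} + \frac{-95 + 133}{3} = \frac{2}{3} + \frac{1}{3} \cdot 38 = \frac{2}{3} + \frac{38}{3} = \frac{40}{3} \approx 13.333$)
$D{\left(y \right)} = \frac{40}{3}$
$D{\left(423 \right)} - 272020 = \frac{40}{3} - 272020 = - \frac{816020}{3}$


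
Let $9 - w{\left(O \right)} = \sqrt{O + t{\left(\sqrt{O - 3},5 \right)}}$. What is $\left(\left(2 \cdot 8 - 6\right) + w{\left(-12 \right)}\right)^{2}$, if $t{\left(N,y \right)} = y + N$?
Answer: $\left(19 - \sqrt{-7 + i \sqrt{15}}\right)^{2} \approx 327.13 - 100.19 i$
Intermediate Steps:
$t{\left(N,y \right)} = N + y$
$w{\left(O \right)} = 9 - \sqrt{5 + O + \sqrt{-3 + O}}$ ($w{\left(O \right)} = 9 - \sqrt{O + \left(\sqrt{O - 3} + 5\right)} = 9 - \sqrt{O + \left(\sqrt{-3 + O} + 5\right)} = 9 - \sqrt{O + \left(5 + \sqrt{-3 + O}\right)} = 9 - \sqrt{5 + O + \sqrt{-3 + O}}$)
$\left(\left(2 \cdot 8 - 6\right) + w{\left(-12 \right)}\right)^{2} = \left(\left(2 \cdot 8 - 6\right) + \left(9 - \sqrt{5 - 12 + \sqrt{-3 - 12}}\right)\right)^{2} = \left(\left(16 - 6\right) + \left(9 - \sqrt{5 - 12 + \sqrt{-15}}\right)\right)^{2} = \left(10 + \left(9 - \sqrt{5 - 12 + i \sqrt{15}}\right)\right)^{2} = \left(10 + \left(9 - \sqrt{-7 + i \sqrt{15}}\right)\right)^{2} = \left(19 - \sqrt{-7 + i \sqrt{15}}\right)^{2}$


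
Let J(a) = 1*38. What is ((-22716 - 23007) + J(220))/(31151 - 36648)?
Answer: 45685/5497 ≈ 8.3109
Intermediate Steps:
J(a) = 38
((-22716 - 23007) + J(220))/(31151 - 36648) = ((-22716 - 23007) + 38)/(31151 - 36648) = (-45723 + 38)/(-5497) = -45685*(-1/5497) = 45685/5497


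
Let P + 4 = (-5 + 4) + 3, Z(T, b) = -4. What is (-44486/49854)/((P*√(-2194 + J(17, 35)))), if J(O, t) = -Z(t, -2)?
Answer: -22243*I*√2190/109180260 ≈ -0.0095339*I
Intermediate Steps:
P = -2 (P = -4 + ((-5 + 4) + 3) = -4 + (-1 + 3) = -4 + 2 = -2)
J(O, t) = 4 (J(O, t) = -1*(-4) = 4)
(-44486/49854)/((P*√(-2194 + J(17, 35)))) = (-44486/49854)/((-2*√(-2194 + 4))) = (-44486*1/49854)/((-2*I*√2190)) = -22243*I*√2190/4380/24927 = -22243*I*√2190/109180260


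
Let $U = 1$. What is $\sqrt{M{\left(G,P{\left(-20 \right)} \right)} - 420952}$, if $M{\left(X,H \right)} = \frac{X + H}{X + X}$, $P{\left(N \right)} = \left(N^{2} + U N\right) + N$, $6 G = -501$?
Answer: $\frac{i \sqrt{46959906014}}{334} \approx 648.81 i$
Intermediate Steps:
$G = - \frac{167}{2}$ ($G = \frac{1}{6} \left(-501\right) = - \frac{167}{2} \approx -83.5$)
$P{\left(N \right)} = N^{2} + 2 N$ ($P{\left(N \right)} = \left(N^{2} + 1 N\right) + N = \left(N^{2} + N\right) + N = \left(N + N^{2}\right) + N = N^{2} + 2 N$)
$M{\left(X,H \right)} = \frac{H + X}{2 X}$
$\sqrt{M{\left(G,P{\left(-20 \right)} \right)} - 420952} = \sqrt{\frac{- 20 \left(2 - 20\right) - \frac{167}{2}}{2 \left(- \frac{167}{2}\right)} - 420952} = \sqrt{\frac{1}{2} \left(- \frac{2}{167}\right) \left(\left(-20\right) \left(-18\right) - \frac{167}{2}\right) - 420952} = \sqrt{\frac{1}{2} \left(- \frac{2}{167}\right) \left(360 - \frac{167}{2}\right) - 420952} = \sqrt{\frac{1}{2} \left(- \frac{2}{167}\right) \frac{553}{2} - 420952} = \sqrt{- \frac{553}{334} - 420952} = \sqrt{- \frac{140598521}{334}} = \frac{i \sqrt{46959906014}}{334}$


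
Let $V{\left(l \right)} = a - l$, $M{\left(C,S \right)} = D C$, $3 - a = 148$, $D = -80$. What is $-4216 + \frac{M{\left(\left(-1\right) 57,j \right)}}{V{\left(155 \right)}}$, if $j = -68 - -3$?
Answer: $- \frac{21156}{5} \approx -4231.2$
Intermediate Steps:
$a = -145$ ($a = 3 - 148 = -145$)
$j = -65$ ($j = -68 + 3 = -65$)
$M{\left(C,S \right)} = - 80 C$
$V{\left(l \right)} = -145 - l$
$-4216 + \frac{M{\left(\left(-1\right) 57,j \right)}}{V{\left(155 \right)}} = -4216 + \frac{\left(-80\right) \left(\left(-1\right) 57\right)}{-145 - 155} = -4216 + \frac{\left(-80\right) \left(-57\right)}{-145 - 155} = -4216 + \frac{4560}{-300} = -4216 + 4560 \left(- \frac{1}{300}\right) = -4216 - \frac{76}{5} = - \frac{21156}{5}$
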